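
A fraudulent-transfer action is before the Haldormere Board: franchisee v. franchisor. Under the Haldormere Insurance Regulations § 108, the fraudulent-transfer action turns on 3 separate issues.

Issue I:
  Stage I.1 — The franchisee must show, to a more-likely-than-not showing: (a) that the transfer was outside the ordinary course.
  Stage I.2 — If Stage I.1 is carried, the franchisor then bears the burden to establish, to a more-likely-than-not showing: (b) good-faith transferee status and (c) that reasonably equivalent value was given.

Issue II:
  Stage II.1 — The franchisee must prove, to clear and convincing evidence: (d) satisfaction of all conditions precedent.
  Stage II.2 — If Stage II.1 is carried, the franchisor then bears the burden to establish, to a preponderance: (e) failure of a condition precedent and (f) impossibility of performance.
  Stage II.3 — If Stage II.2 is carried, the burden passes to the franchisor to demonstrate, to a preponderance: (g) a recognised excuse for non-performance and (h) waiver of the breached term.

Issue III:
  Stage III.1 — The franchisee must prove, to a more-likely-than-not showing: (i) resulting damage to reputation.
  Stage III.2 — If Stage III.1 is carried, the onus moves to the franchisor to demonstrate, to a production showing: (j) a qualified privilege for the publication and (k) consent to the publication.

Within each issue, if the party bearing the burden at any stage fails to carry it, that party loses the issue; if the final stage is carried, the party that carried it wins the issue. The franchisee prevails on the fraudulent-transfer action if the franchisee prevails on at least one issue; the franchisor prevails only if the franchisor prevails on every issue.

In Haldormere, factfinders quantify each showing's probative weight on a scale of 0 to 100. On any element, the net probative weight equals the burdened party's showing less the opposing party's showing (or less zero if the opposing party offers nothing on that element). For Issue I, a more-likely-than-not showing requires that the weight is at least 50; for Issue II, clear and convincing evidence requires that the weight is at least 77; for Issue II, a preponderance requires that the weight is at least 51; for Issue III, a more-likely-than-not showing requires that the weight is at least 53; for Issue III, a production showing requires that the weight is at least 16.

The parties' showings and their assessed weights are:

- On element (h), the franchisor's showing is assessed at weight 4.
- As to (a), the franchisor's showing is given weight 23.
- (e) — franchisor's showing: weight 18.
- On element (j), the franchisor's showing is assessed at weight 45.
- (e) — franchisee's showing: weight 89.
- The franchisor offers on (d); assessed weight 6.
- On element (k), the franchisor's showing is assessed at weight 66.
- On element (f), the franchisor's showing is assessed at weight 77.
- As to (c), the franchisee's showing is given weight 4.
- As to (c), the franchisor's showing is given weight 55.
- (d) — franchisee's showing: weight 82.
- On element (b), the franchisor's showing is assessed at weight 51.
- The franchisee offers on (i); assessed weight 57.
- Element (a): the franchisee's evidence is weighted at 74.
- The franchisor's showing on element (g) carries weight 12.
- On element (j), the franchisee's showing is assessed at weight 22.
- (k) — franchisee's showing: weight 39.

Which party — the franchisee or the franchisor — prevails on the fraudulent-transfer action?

franchisor

— Issue I —
Stage I.1 — burden on franchisee; standard: a more-likely-than-not showing (weight is at least 50).
    (a): 74 − 23 = 51 ≥ 50 [met]
  The franchisee carries Stage I.1; the franchisor now bears the burden.
Stage I.2 — burden on franchisor; standard: a more-likely-than-not showing (weight is at least 50).
    (b): 51 ≥ 50 [met]
    (c): 55 − 4 = 51 ≥ 50 [met]
  Stage I.2 carried; the final stage is satisfied.
With every stage satisfied, the franchisor prevails on this issue.
— Issue II —
At Stage II.1 the franchisee must meet clear and convincing evidence (weight is at least 77): on (d) the weight is 82 less the opposing 6 gives net 76, which does not reach 77, so (d) does not meet the standard.
  Stage II.1 not carried; the franchisee fails its burden.
The analysis ends at Stage II.1; the franchisor prevails on this issue.
— Issue III —
At Stage III.1 the franchisee must meet a more-likely-than-not showing (weight is at least 53): on (i) the weight is 57, which does reach 53, so (i) meets the standard.
  All elements met. The burden passes to the franchisor.
At Stage III.2 the franchisor must meet a production showing (weight is at least 16): on (j) the weight is 45 less the opposing 22 gives net 23, ≥ 16, so (j) meets the standard; on (k) the weight is 66 less the opposing 39 gives net 27, which does reach 16, so (k) meets the standard.
  All elements met at the final stage.
With every stage satisfied, the franchisor prevails on this issue.
Per-issue: Issue I → franchisor; Issue II → franchisor; Issue III → franchisor. The franchisee must prevail on at least one issue; overall, the franchisor prevails.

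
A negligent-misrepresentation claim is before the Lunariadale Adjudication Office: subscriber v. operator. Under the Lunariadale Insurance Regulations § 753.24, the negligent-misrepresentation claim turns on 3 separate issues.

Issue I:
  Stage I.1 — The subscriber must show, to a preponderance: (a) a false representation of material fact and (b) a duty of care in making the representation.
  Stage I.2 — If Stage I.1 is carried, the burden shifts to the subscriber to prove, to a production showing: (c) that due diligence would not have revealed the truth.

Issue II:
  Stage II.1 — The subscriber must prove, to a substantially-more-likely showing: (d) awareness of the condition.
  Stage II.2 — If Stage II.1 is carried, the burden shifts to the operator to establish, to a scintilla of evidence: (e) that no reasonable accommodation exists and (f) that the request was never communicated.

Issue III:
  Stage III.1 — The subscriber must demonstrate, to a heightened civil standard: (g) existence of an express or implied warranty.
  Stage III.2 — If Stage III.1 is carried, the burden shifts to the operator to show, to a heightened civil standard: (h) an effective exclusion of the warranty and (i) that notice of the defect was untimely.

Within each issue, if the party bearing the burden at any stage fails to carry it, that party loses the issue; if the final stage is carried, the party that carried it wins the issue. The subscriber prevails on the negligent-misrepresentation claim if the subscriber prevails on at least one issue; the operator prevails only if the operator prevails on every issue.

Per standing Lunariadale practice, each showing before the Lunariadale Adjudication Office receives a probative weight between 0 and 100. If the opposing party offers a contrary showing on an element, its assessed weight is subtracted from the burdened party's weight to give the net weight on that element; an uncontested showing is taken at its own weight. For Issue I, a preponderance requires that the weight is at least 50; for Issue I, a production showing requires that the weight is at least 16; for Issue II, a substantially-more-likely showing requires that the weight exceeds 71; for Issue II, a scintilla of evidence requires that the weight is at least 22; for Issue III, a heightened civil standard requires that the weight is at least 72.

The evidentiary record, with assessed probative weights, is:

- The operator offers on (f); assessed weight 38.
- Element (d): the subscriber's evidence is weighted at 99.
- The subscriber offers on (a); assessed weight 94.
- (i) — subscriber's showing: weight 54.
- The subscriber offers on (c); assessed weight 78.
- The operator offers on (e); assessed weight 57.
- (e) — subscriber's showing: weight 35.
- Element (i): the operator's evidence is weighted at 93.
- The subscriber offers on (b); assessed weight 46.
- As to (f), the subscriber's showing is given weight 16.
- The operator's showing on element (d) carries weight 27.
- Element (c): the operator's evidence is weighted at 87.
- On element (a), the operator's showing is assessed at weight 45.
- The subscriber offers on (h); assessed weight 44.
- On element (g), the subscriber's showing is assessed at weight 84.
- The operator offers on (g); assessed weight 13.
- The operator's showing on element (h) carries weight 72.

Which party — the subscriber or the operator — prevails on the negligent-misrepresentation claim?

operator

— Issue I —
At Stage I.1 the subscriber must meet a preponderance (weight is at least 50): on (a) the weight is 94 less the opposing 45 gives net 49, which does not reach 50, so (a) does not meet the standard; on (b) the weight is 46, < 50, so (b) does not meet the standard.
  Not every element is met, so the subscriber fails to carry Stage I.1.
So the operator prevails on this issue.
— Issue II —
Stage II.1 — burden on subscriber; standard: a substantially-more-likely showing (weight exceeds 71).
    (d): 99 − 27 = 72 > 71 [met]
  The subscriber carries Stage II.1; the operator now bears the burden.
Stage II.2 — burden on operator; standard: a scintilla of evidence (weight is at least 22).
    (e): 57 − 35 = 22 ≥ 22 [met]
    (f): 38 − 16 = 22 ≥ 22 [met]
  The operator carries the last stage.
All stages carried — the operator prevails on this issue.
— Issue III —
Stage III.1 — burden on subscriber; standard: a heightened civil standard (weight is at least 72).
    (g): 84 − 13 = 71 < 72 [not met]
  The subscriber does not carry Stage III.1.
The operator prevails on this issue.
Per-issue: Issue I → operator; Issue II → operator; Issue III → operator. The subscriber must prevail on at least one issue; overall, the operator prevails.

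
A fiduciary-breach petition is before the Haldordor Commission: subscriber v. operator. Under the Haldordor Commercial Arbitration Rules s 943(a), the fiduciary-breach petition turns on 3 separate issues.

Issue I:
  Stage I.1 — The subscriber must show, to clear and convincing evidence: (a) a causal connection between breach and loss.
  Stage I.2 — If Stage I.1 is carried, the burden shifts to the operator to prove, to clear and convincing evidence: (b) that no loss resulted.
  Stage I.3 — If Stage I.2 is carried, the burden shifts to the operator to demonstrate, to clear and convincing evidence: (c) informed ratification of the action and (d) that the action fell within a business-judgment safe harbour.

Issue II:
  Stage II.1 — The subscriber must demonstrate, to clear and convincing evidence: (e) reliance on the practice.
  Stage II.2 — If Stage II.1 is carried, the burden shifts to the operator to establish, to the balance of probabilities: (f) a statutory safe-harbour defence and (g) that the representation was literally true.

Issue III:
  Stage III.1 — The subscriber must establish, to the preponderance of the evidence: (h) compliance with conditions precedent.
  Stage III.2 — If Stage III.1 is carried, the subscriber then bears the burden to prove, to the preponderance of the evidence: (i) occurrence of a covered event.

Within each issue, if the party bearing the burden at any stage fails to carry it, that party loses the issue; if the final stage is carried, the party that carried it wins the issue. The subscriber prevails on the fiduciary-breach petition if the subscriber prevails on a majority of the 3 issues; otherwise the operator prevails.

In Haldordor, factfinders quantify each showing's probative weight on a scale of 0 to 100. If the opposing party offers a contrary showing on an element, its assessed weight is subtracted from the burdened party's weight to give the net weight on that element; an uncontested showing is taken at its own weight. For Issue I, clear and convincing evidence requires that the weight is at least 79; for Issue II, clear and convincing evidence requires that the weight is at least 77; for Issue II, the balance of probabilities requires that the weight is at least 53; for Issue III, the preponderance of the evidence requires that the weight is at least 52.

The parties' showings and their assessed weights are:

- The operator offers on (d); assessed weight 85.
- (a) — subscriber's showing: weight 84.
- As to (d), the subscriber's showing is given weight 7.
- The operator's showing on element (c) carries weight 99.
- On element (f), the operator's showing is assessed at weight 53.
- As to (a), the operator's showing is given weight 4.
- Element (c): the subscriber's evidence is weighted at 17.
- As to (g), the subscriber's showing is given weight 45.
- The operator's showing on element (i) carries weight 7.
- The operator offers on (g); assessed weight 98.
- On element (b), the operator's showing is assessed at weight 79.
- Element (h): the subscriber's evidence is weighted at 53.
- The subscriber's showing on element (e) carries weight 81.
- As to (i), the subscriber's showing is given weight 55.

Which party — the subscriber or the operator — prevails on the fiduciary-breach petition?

operator

— Issue I —
Stage I.1 — burden on subscriber; standard: clear and convincing evidence (weight is at least 79).
    (a): 84 − 4 = 80 ≥ 79 [met]
  The subscriber carries Stage I.1; the operator now bears the burden.
Stage I.2 — burden on operator; standard: clear and convincing evidence (weight is at least 79).
    (b): 79 ≥ 79 [met]
  Stage I.2 is satisfied; the operator continues to bear the burden.
Stage I.3 — burden on operator; standard: clear and convincing evidence (weight is at least 79).
    (c): 99 − 17 = 82 ≥ 79 [met]
    (d): 85 − 7 = 78 < 79 [not met]
  The operator does not carry Stage I.3.
So the subscriber prevails on this issue.
— Issue II —
At Stage II.1 the subscriber must meet clear and convincing evidence (weight is at least 77): on (e) the weight is 81, which does reach 77, so (e) meets the standard.
  Stage II.1 is satisfied; the onus moves to the operator.
At Stage II.2 the operator must meet the balance of probabilities (weight is at least 53): on (f) the weight is 53, ≥ 53, so (f) meets the standard; on (g) the weight is 98 less the opposing 45 gives net 53, which does reach 53, so (g) meets the standard.
  Stage II.2 carried; the final stage is satisfied.
With every stage satisfied, the operator prevails on this issue.
— Issue III —
At Stage III.1 the subscriber must meet the preponderance of the evidence (weight is at least 52): on (h) the weight is 53, which does reach 52, so (h) meets the standard.
  All elements met. The subscriber retains the burden for Stage III.2.
At Stage III.2 the subscriber must meet the preponderance of the evidence (weight is at least 52): on (i) the weight is 55 less the opposing 7 gives net 48, which does not reach 52, so (i) does not meet the standard.
  The subscriber does not carry Stage III.2.
The analysis ends at Stage III.2; the operator prevails on this issue.
Per-issue: Issue I → subscriber; Issue II → operator; Issue III → operator. The subscriber must prevail on a majority of issues; overall, the operator prevails.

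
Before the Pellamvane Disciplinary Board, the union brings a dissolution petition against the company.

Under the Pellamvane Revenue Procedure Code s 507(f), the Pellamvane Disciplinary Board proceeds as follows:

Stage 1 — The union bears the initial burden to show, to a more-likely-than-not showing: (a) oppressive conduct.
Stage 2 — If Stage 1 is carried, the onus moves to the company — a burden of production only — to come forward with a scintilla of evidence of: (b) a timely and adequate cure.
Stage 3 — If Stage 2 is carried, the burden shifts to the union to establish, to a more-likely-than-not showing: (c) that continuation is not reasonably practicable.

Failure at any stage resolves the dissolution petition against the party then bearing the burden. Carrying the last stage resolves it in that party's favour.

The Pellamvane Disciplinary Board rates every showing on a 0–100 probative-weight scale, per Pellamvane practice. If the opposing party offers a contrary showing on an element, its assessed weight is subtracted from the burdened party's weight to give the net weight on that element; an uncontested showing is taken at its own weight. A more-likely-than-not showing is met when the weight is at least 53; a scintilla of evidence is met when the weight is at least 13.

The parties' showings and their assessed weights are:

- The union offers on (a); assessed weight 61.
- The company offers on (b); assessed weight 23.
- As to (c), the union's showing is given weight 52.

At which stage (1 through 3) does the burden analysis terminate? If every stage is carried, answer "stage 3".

At Stage 1 the union must meet a more-likely-than-not showing (weight is at least 53): on (a) the weight is 61, which does reach 53, so (a) meets the standard.
  All elements met. The burden passes to the company.
At Stage 2 the company must meet a scintilla of evidence (weight is at least 13): on (b) the weight is 23, which does reach 13, so (b) meets the standard.
  The company carries Stage 2; the union now bears the burden.
At Stage 3 the union must meet a more-likely-than-not showing (weight is at least 53): on (c) the weight is 52, which does not reach 53, so (c) does not meet the standard.
  Not every element is met, so the union fails to carry Stage 3.
The company prevails.

stage 3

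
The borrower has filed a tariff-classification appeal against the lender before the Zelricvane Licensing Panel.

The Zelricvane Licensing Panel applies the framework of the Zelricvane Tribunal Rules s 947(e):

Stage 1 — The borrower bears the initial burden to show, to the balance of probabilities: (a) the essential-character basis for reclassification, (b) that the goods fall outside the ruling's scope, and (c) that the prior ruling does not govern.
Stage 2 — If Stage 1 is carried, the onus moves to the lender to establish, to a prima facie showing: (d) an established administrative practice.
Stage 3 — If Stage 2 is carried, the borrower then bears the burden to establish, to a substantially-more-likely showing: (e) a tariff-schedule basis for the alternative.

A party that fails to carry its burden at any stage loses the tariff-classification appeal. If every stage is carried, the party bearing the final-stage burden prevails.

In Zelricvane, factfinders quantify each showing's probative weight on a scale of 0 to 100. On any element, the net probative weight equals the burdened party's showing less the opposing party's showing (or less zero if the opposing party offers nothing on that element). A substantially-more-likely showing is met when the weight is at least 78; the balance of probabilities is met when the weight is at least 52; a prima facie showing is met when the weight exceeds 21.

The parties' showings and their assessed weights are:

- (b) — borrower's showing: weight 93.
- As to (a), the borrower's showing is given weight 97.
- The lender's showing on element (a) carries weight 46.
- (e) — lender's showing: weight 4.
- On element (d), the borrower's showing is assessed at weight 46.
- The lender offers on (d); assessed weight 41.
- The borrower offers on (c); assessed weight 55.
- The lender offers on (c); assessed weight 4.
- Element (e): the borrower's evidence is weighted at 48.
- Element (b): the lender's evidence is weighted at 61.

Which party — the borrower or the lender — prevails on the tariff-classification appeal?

lender

At Stage 1 the borrower must meet the balance of probabilities (weight is at least 52): on (a) the weight is 97 less the opposing 46 gives net 51, < 52, so (a) does not meet the standard; on (b) the weight is 93 less the opposing 61 gives net 32, < 52, so (b) does not meet the standard; on (c) the weight is 55 less the opposing 4 gives net 51, which does not reach 52, so (c) does not meet the standard.
  Not every element is met, so the borrower fails to carry Stage 1.
The lender prevails.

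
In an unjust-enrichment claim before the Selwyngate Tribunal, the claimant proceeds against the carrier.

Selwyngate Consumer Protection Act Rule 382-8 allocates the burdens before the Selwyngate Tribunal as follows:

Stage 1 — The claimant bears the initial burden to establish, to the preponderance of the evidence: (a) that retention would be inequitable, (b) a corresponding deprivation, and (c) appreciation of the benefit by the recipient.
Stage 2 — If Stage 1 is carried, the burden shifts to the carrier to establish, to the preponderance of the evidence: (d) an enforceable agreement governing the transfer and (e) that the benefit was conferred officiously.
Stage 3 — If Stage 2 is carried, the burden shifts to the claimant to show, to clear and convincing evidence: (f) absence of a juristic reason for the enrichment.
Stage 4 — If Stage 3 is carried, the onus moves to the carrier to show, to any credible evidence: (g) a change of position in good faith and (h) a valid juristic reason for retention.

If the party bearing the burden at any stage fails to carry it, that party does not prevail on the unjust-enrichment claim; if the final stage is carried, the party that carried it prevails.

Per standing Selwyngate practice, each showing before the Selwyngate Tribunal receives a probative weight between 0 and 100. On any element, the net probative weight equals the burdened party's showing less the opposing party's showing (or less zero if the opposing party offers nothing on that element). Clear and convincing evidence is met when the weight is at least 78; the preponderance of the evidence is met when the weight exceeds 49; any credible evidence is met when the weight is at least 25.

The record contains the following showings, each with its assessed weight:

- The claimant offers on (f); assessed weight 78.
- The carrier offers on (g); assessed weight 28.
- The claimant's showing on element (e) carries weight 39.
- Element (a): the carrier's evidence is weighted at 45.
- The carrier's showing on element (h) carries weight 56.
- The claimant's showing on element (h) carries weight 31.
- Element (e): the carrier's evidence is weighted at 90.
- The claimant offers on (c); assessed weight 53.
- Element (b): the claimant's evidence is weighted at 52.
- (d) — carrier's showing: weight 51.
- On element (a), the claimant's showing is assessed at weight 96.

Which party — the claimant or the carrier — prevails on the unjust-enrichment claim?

carrier

At Stage 1 the claimant must meet the preponderance of the evidence (weight exceeds 49): on (a) the weight is 96 less the opposing 45 gives net 51, > 49, so (a) meets the standard; on (b) the weight is 52, which does exceed 49, so (b) meets the standard; on (c) the weight is 53, > 49, so (c) meets the standard.
  Stage 1 carried; the burden shifts to the carrier.
At Stage 2 the carrier must meet the preponderance of the evidence (weight exceeds 49): on (d) the weight is 51, > 49, so (d) meets the standard; on (e) the weight is 90 less the opposing 39 gives net 51, > 49, so (e) meets the standard.
  The carrier carries Stage 2; the claimant now bears the burden.
At Stage 3 the claimant must meet clear and convincing evidence (weight is at least 78): on (f) the weight is 78, ≥ 78, so (f) meets the standard.
  All elements met. The burden passes to the carrier.
At Stage 4 the carrier must meet any credible evidence (weight is at least 25): on (g) the weight is 28, which does reach 25, so (g) meets the standard; on (h) the weight is 56 less the opposing 31 gives net 25, which does reach 25, so (h) meets the standard.
  The carrier carries the last stage.
With every stage satisfied, the carrier prevails.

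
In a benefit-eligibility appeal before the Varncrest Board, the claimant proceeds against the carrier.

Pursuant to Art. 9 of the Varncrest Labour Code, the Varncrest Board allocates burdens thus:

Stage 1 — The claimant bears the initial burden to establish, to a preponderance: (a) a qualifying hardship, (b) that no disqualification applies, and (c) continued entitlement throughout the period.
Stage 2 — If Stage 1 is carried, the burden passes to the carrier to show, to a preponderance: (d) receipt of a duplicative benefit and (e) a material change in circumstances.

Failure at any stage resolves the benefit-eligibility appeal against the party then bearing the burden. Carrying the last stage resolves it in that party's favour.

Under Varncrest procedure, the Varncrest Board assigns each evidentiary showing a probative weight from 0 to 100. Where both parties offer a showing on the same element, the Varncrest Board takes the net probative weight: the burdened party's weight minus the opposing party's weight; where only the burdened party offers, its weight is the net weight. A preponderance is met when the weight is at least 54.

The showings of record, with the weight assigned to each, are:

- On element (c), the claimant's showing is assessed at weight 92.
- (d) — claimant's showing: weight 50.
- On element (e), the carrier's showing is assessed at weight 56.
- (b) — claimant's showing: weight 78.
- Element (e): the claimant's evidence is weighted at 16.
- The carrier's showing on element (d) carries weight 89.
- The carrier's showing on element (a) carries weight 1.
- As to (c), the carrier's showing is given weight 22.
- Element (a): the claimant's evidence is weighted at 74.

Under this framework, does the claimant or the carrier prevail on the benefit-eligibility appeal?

claimant

Stage 1 (claimant, a preponderance, weight is at least 54): (a) net 74−1=73 ≥ 54 — meets; (b) 78 ≥ 54 — meets; (c) net 92−22=70 ≥ 54 — meets.
  Stage 1 is satisfied; the onus moves to the carrier.
Stage 2 (carrier, a preponderance, weight is at least 54): (d) net 89−50=39 < 54 — fails; (e) net 56−16=40 < 54 — fails.
  Stage 2 not carried; the carrier fails its burden.
The claimant prevails.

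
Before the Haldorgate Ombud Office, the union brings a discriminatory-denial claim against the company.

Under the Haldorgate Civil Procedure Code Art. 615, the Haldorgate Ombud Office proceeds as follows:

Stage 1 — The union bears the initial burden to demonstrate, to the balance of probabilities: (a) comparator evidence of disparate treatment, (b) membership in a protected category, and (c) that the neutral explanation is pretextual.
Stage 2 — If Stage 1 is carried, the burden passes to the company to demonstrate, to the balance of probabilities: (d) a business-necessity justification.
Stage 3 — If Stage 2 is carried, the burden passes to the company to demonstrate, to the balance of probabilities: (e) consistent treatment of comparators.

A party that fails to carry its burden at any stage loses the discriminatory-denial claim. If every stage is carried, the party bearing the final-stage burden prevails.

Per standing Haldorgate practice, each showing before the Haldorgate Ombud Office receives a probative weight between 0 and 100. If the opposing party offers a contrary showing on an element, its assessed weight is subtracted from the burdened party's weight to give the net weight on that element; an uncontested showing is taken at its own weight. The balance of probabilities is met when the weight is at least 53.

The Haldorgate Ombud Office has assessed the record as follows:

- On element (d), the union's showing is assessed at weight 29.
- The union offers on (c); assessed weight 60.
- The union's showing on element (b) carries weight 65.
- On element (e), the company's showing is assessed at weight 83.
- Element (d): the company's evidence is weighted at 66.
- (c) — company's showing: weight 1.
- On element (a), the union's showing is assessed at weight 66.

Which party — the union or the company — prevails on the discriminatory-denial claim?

union

At Stage 1 the union must meet the balance of probabilities (weight is at least 53): on (a) the weight is 66, which does reach 53, so (a) meets the standard; on (b) the weight is 65, ≥ 53, so (b) meets the standard; on (c) the weight is 60 less the opposing 1 gives net 59, ≥ 53, so (c) meets the standard.
  The union carries Stage 1; the company now bears the burden.
At Stage 2 the company must meet the balance of probabilities (weight is at least 53): on (d) the weight is 66 less the opposing 29 gives net 37, which does not reach 53, so (d) does not meet the standard.
  Stage 2 not carried; the company fails its burden.
The analysis ends at Stage 2; the union prevails.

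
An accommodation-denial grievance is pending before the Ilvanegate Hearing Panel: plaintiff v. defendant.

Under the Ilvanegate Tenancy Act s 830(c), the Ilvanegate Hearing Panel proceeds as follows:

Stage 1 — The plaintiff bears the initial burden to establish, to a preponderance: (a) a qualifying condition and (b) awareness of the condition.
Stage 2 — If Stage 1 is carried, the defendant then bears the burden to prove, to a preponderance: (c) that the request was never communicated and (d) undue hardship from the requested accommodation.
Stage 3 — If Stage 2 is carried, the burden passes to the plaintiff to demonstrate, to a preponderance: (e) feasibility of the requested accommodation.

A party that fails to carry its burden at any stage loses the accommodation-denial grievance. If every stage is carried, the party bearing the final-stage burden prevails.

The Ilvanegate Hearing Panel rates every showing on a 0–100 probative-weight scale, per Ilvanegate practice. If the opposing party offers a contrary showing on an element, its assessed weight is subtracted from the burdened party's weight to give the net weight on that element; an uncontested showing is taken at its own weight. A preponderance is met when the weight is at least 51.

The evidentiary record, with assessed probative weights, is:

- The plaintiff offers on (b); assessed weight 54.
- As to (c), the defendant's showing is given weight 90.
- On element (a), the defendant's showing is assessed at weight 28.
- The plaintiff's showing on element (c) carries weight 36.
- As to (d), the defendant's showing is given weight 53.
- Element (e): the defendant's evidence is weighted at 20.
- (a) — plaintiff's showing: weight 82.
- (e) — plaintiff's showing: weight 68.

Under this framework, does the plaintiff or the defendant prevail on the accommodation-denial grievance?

defendant

Stage 1 (plaintiff, a preponderance, weight is at least 51): (a) net 82−28=54 ≥ 51 — meets; (b) 54 ≥ 51 — meets.
  The plaintiff carries Stage 1; the defendant now bears the burden.
Stage 2 (defendant, a preponderance, weight is at least 51): (c) net 90−36=54 ≥ 51 — meets; (d) 53 ≥ 51 — meets.
  Stage 2 is satisfied; the onus moves to the plaintiff.
Stage 3 (plaintiff, a preponderance, weight is at least 51): (e) net 68−20=48 < 51 — fails.
  The plaintiff does not carry Stage 3.
The analysis ends at Stage 3; the defendant prevails.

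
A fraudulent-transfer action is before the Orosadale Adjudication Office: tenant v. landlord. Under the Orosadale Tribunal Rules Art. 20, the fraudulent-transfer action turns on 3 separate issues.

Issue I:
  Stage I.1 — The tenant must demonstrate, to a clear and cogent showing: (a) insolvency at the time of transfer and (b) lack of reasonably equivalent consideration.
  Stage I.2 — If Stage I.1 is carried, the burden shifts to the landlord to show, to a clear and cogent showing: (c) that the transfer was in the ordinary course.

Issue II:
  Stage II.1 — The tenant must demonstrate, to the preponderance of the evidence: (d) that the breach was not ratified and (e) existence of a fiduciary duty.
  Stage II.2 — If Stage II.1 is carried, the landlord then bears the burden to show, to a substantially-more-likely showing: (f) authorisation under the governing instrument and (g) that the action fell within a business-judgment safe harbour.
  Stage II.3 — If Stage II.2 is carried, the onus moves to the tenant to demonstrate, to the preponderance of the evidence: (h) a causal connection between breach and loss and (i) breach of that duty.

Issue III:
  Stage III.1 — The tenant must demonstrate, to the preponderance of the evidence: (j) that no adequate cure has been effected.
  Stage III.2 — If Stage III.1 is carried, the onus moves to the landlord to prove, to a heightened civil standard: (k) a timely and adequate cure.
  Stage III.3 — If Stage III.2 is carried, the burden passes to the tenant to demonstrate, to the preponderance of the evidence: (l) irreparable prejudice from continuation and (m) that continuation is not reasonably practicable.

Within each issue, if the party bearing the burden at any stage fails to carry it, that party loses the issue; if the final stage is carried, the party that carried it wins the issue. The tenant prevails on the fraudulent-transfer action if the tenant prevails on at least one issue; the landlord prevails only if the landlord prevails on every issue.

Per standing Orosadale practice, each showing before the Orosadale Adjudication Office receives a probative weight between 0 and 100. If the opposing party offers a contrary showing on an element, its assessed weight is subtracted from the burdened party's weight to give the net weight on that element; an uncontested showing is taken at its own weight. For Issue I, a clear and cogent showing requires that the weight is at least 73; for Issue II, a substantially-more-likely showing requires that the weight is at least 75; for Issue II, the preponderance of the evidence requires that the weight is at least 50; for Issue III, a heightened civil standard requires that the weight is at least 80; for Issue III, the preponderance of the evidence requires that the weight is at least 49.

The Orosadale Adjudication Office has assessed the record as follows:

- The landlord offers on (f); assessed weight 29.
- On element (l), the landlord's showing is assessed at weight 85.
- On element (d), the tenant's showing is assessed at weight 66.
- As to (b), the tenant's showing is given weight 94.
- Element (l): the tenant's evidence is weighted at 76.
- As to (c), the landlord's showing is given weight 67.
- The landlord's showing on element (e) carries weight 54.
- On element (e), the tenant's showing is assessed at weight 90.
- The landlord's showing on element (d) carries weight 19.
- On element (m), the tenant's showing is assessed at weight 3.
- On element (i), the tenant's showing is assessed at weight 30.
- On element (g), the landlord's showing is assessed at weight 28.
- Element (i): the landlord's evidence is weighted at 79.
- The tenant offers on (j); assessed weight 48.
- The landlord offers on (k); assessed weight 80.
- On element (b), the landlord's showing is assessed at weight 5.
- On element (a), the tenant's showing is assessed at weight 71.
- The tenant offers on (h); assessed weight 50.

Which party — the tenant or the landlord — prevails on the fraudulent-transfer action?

— Issue I —
Stage I.1 (tenant, a clear and cogent showing, weight is at least 73): (a) 71 < 73 — fails; (b) net 94−5=89 ≥ 73 — meets.
  Stage I.1 not carried; the tenant fails its burden.
So the landlord prevails on this issue.
— Issue II —
At Stage II.1 the tenant must meet the preponderance of the evidence (weight is at least 50): on (d) the weight is 66 less the opposing 19 gives net 47, which does not reach 50, so (d) does not meet the standard; on (e) the weight is 90 less the opposing 54 gives net 36, which does not reach 50, so (e) does not meet the standard.
  Stage II.1 not carried; the tenant fails its burden.
The analysis ends at Stage II.1; the landlord prevails on this issue.
— Issue III —
Stage III.1 (tenant, the preponderance of the evidence, weight is at least 49): (j) 48 < 49 — fails.
  The tenant does not carry Stage III.1.
The landlord prevails on this issue.
Per-issue: Issue I → landlord; Issue II → landlord; Issue III → landlord. The tenant must prevail on at least one issue; overall, the landlord prevails.

landlord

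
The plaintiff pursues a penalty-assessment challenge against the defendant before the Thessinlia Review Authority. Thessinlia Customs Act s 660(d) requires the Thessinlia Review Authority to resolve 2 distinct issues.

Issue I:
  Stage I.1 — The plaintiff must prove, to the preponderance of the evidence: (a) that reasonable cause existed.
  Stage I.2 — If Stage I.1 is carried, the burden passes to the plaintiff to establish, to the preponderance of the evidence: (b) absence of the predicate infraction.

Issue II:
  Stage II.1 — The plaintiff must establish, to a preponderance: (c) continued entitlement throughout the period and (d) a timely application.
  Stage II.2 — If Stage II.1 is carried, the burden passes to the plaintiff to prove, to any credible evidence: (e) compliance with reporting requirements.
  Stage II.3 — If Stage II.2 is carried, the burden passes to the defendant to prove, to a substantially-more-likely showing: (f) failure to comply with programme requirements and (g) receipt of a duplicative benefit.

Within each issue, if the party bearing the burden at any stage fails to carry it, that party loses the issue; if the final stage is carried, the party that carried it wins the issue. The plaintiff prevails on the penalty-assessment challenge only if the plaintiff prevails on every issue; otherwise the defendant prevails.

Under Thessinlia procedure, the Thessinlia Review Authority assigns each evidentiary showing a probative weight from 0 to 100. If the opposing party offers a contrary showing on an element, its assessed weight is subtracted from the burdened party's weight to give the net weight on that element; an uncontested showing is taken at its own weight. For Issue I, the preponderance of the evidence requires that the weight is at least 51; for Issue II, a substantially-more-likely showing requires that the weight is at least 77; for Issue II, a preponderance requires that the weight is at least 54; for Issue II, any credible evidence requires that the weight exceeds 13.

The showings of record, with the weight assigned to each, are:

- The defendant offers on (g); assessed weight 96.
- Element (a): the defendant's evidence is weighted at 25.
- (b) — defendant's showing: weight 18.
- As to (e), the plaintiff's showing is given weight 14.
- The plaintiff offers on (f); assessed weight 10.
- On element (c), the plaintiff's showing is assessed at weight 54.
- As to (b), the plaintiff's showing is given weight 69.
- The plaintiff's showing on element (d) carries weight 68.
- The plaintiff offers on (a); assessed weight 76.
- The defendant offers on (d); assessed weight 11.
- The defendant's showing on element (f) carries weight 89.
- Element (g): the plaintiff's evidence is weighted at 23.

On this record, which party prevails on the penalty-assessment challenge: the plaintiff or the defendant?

— Issue I —
Stage I.1 (plaintiff, the preponderance of the evidence, weight is at least 51): (a) net 76−25=51 ≥ 51 — meets.
  Stage I.1 carried; the burden remains with the plaintiff.
Stage I.2 (plaintiff, the preponderance of the evidence, weight is at least 51): (b) net 69−18=51 ≥ 51 — meets.
  Stage I.2 carried; the final stage is satisfied.
With every stage satisfied, the plaintiff prevails on this issue.
— Issue II —
Stage II.1 (plaintiff, a preponderance, weight is at least 54): (c) 54 ≥ 54 — meets; (d) net 68−11=57 ≥ 54 — meets.
  Stage II.1 carried; the burden remains with the plaintiff.
Stage II.2 (plaintiff, any credible evidence, weight exceeds 13): (e) 14 > 13 — meets.
  Stage II.2 carried; the burden shifts to the defendant.
Stage II.3 (defendant, a substantially-more-likely showing, weight is at least 77): (f) net 89−10=79 ≥ 77 — meets; (g) net 96−23=73 < 77 — fails.
  Not every element is met, so the defendant fails to carry Stage II.3.
So the plaintiff prevails on this issue.
Per-issue: Issue I → plaintiff; Issue II → plaintiff. The plaintiff must prevail on every issue; overall, the plaintiff prevails.

plaintiff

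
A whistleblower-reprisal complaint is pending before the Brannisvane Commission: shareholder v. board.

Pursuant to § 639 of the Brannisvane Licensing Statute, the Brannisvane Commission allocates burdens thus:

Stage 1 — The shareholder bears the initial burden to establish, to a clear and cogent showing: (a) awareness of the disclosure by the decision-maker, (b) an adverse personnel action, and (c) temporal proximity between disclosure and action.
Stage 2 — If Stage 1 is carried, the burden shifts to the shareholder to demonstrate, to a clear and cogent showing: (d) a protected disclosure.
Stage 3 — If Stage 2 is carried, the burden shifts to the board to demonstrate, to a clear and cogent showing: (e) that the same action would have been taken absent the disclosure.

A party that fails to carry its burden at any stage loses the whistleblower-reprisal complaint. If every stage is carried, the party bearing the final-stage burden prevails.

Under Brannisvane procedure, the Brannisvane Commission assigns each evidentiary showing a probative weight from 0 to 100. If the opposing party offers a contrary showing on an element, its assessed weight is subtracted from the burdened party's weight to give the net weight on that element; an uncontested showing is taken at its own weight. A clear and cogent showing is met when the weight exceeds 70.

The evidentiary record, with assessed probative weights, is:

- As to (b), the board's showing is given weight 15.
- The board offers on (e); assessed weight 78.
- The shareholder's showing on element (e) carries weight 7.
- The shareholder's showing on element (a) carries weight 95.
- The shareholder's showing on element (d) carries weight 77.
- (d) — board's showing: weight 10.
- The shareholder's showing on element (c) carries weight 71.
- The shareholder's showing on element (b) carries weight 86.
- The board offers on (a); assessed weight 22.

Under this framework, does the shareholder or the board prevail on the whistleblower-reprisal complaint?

Stage 1 — burden on shareholder; standard: a clear and cogent showing (weight exceeds 70).
    (a): 95 − 22 = 73 > 70 [met]
    (b): 86 − 15 = 71 > 70 [met]
    (c): 71 > 70 [met]
  Stage 1 is satisfied; the shareholder continues to bear the burden.
Stage 2 — burden on shareholder; standard: a clear and cogent showing (weight exceeds 70).
    (d): 77 − 10 = 67 ≤ 70 [not met]
  The shareholder does not carry Stage 2.
The analysis ends at Stage 2; the board prevails.

board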